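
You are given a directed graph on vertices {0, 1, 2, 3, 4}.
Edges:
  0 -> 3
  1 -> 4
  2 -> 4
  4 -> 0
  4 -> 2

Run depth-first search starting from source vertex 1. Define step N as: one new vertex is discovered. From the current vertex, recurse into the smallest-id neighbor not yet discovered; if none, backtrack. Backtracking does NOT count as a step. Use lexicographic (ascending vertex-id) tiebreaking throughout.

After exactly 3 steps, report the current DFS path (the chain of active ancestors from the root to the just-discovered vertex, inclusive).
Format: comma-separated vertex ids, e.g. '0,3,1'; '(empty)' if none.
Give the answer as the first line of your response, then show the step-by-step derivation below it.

1,4,0

step 1: discover 1; path=1; order=1
step 2: discover 4; path=1>4; order=1,4
step 3: discover 0; path=1>4>0; order=1,4,0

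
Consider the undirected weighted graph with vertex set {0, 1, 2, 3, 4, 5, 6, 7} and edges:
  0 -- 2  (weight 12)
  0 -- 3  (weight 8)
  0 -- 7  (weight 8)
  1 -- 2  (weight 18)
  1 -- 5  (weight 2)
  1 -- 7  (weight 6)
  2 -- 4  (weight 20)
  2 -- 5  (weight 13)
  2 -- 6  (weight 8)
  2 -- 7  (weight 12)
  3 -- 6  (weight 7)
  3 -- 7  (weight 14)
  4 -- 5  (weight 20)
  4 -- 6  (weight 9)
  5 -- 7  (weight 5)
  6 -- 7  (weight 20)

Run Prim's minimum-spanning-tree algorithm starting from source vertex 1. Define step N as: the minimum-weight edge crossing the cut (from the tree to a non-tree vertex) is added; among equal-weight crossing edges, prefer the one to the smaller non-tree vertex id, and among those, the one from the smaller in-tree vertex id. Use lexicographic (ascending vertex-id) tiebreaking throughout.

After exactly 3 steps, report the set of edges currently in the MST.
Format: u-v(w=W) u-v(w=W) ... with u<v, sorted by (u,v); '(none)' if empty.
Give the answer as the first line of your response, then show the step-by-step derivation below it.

0-7(w=8) 1-5(w=2) 5-7(w=5)

step 1: add edge 1-5 (w=2); MST = {1-5(w=2)}
step 2: add edge 5-7 (w=5); MST = {1-5(w=2) 5-7(w=5)}
step 3: add edge 0-7 (w=8); MST = {0-7(w=8) 1-5(w=2) 5-7(w=5)}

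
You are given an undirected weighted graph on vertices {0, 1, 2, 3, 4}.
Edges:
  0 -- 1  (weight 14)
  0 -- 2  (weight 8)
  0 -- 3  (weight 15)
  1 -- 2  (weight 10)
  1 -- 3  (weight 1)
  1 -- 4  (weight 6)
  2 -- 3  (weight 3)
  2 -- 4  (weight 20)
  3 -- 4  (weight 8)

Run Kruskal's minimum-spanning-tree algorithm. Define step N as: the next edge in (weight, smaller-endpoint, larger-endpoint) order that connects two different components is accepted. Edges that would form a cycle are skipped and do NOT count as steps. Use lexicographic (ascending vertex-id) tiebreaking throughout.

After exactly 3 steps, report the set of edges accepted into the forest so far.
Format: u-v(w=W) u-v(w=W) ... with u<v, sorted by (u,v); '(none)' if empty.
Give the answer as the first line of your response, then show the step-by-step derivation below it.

1-3(w=1) 1-4(w=6) 2-3(w=3)

step 1: add edge 1-3 (w=1); MST = {1-3(w=1)}
step 2: add edge 2-3 (w=3); MST = {1-3(w=1) 2-3(w=3)}
step 3: add edge 1-4 (w=6); MST = {1-3(w=1) 1-4(w=6) 2-3(w=3)}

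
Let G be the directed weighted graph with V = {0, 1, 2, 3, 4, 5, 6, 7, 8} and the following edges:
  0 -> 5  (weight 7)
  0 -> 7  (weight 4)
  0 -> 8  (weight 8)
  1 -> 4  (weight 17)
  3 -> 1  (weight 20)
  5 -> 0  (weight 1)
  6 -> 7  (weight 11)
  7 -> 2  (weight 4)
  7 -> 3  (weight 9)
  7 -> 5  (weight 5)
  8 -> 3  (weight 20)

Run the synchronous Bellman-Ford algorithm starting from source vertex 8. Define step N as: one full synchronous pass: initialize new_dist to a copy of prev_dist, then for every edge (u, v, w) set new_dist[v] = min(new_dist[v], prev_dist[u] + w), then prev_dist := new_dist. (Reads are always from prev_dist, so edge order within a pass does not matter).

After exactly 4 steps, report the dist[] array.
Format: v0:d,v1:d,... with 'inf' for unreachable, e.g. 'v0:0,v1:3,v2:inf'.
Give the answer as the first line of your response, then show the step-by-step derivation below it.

v0:inf,v1:40,v2:inf,v3:20,v4:57,v5:inf,v6:inf,v7:inf,v8:0

step 1: dist = v0:inf,v1:inf,v2:inf,v3:20,v4:inf,v5:inf,v6:inf,v7:inf,v8:0
step 2: dist = v0:inf,v1:40,v2:inf,v3:20,v4:inf,v5:inf,v6:inf,v7:inf,v8:0
step 3: dist = v0:inf,v1:40,v2:inf,v3:20,v4:57,v5:inf,v6:inf,v7:inf,v8:0
step 4: dist = v0:inf,v1:40,v2:inf,v3:20,v4:57,v5:inf,v6:inf,v7:inf,v8:0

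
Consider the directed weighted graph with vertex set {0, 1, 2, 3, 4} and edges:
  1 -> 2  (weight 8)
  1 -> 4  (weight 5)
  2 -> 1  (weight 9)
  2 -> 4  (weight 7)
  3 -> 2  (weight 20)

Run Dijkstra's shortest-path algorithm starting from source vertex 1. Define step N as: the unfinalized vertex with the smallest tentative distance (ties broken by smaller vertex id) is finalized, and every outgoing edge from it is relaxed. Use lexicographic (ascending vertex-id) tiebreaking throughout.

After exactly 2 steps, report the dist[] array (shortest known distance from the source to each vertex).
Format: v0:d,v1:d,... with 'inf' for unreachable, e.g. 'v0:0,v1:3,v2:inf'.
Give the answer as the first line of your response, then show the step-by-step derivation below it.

v0:inf,v1:0,v2:8,v3:inf,v4:5

step 1: dist = v0:inf,v1:0,v2:8,v3:inf,v4:5
step 2: dist = v0:inf,v1:0,v2:8,v3:inf,v4:5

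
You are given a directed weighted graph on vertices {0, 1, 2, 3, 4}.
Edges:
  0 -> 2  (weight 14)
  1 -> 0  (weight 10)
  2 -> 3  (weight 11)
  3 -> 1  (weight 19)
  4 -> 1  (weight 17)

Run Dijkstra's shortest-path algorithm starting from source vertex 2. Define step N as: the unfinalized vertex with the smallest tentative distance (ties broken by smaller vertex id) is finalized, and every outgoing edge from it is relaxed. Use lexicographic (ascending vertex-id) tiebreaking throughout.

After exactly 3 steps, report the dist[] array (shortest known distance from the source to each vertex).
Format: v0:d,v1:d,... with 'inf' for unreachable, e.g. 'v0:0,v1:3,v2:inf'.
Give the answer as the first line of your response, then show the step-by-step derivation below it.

v0:40,v1:30,v2:0,v3:11,v4:inf

step 1: dist = v0:inf,v1:inf,v2:0,v3:11,v4:inf
step 2: dist = v0:inf,v1:30,v2:0,v3:11,v4:inf
step 3: dist = v0:40,v1:30,v2:0,v3:11,v4:inf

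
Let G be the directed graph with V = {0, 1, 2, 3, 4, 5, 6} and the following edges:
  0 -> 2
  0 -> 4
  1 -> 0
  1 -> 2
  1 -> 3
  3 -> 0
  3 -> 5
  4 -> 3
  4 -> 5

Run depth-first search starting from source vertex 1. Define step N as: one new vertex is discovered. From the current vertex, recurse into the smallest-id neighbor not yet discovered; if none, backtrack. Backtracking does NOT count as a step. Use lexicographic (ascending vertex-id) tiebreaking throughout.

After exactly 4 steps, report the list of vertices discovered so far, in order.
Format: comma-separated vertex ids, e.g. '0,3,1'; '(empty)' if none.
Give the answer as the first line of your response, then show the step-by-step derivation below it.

1,0,2,4

step 1: discover 1; path=1; order=1
step 2: discover 0; path=1>0; order=1,0
step 3: discover 2; path=1>0>2; order=1,0,2
step 4: discover 4; path=1>0>4; order=1,0,2,4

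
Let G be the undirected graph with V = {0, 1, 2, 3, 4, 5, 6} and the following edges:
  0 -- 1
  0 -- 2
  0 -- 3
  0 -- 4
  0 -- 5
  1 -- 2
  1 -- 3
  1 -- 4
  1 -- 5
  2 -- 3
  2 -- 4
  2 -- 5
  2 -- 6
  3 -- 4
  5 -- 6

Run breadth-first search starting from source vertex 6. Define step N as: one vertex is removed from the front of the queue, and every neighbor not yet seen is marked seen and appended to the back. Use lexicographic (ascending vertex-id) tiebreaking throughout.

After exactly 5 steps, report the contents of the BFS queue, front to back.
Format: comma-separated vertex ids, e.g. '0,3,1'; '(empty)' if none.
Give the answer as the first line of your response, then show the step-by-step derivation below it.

3,4

step 1: dequeue 6; queue=[2,5]; order=6
step 2: dequeue 2; queue=[5,0,1,3,4]; order=6,2
step 3: dequeue 5; queue=[0,1,3,4]; order=6,2,5
step 4: dequeue 0; queue=[1,3,4]; order=6,2,5,0
step 5: dequeue 1; queue=[3,4]; order=6,2,5,0,1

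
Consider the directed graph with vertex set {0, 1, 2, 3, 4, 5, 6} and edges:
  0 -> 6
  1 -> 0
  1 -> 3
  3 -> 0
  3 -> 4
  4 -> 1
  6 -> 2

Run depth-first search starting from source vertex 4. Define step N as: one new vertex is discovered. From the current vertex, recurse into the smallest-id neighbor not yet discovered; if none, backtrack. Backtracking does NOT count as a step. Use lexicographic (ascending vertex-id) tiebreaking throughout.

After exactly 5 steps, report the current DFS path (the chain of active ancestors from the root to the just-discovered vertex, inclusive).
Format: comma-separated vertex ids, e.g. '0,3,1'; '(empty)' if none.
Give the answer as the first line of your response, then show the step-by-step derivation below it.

4,1,0,6,2

step 1: discover 4; path=4; order=4
step 2: discover 1; path=4>1; order=4,1
step 3: discover 0; path=4>1>0; order=4,1,0
step 4: discover 6; path=4>1>0>6; order=4,1,0,6
step 5: discover 2; path=4>1>0>6>2; order=4,1,0,6,2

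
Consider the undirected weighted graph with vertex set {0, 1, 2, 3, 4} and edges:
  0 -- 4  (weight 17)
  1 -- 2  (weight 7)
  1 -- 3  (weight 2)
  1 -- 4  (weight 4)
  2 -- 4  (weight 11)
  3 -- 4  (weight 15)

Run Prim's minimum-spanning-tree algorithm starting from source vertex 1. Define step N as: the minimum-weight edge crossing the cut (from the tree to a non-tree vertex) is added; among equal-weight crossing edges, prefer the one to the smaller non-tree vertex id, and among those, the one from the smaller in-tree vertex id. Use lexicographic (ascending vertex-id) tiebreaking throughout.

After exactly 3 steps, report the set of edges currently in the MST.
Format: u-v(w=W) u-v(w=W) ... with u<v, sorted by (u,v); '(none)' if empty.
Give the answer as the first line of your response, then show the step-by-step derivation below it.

1-2(w=7) 1-3(w=2) 1-4(w=4)

step 1: add edge 1-3 (w=2); MST = {1-3(w=2)}
step 2: add edge 1-4 (w=4); MST = {1-3(w=2) 1-4(w=4)}
step 3: add edge 1-2 (w=7); MST = {1-2(w=7) 1-3(w=2) 1-4(w=4)}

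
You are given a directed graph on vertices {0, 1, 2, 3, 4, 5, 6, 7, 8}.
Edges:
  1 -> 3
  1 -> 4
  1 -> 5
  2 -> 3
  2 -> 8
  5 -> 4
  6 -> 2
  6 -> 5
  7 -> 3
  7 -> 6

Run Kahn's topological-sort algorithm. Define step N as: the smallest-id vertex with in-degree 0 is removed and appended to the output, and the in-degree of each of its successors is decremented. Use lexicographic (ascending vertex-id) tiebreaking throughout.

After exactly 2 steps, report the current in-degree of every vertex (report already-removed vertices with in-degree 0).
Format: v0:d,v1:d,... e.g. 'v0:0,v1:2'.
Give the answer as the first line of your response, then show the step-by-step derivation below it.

v0:0,v1:0,v2:1,v3:2,v4:1,v5:1,v6:1,v7:0,v8:1

step 1: output 0; order=[0]; indeg=(0,0,1,3,2,2,1,0,1)
step 2: output 1; order=[0,1]; indeg=(0,0,1,2,1,1,1,0,1)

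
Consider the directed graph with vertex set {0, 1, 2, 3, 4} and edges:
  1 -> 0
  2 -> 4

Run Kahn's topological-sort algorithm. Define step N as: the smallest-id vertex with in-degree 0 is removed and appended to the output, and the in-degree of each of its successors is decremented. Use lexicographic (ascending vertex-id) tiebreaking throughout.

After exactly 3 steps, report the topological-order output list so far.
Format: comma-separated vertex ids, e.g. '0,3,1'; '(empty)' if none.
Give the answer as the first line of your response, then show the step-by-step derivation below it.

1,0,2

step 1: output 1; order=[1]; indeg=(0,0,0,0,1)
step 2: output 0; order=[1,0]; indeg=(0,0,0,0,1)
step 3: output 2; order=[1,0,2]; indeg=(0,0,0,0,0)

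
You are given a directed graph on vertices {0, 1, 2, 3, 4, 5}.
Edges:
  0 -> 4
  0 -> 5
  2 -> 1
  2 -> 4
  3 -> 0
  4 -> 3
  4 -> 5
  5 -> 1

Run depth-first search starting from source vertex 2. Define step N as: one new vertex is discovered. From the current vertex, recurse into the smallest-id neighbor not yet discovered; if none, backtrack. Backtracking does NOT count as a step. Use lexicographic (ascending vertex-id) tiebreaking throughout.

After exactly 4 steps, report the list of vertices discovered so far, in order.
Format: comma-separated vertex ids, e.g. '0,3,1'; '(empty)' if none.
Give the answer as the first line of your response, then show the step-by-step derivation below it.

2,1,4,3

step 1: discover 2; path=2; order=2
step 2: discover 1; path=2>1; order=2,1
step 3: discover 4; path=2>4; order=2,1,4
step 4: discover 3; path=2>4>3; order=2,1,4,3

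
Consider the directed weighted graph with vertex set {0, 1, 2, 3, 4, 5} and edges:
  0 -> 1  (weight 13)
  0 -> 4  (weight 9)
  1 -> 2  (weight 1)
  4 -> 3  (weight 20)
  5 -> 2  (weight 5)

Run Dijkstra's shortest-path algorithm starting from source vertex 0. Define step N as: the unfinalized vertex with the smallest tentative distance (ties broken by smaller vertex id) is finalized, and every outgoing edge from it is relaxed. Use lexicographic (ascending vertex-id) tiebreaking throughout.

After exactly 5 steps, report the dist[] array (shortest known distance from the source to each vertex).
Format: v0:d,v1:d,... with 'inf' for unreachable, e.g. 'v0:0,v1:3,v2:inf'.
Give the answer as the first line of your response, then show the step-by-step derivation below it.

v0:0,v1:13,v2:14,v3:29,v4:9,v5:inf

step 1: dist = v0:0,v1:13,v2:inf,v3:inf,v4:9,v5:inf
step 2: dist = v0:0,v1:13,v2:inf,v3:29,v4:9,v5:inf
step 3: dist = v0:0,v1:13,v2:14,v3:29,v4:9,v5:inf
step 4: dist = v0:0,v1:13,v2:14,v3:29,v4:9,v5:inf
step 5: dist = v0:0,v1:13,v2:14,v3:29,v4:9,v5:inf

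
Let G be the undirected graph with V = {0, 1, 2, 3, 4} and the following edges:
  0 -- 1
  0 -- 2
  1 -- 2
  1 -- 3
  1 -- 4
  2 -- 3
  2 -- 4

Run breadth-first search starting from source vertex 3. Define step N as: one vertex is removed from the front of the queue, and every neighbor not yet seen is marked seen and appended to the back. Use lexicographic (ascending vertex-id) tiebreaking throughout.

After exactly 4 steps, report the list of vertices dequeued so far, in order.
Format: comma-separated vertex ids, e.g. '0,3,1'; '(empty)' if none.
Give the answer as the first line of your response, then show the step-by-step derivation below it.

3,1,2,0

step 1: dequeue 3; queue=[1,2]; order=3
step 2: dequeue 1; queue=[2,0,4]; order=3,1
step 3: dequeue 2; queue=[0,4]; order=3,1,2
step 4: dequeue 0; queue=[4]; order=3,1,2,0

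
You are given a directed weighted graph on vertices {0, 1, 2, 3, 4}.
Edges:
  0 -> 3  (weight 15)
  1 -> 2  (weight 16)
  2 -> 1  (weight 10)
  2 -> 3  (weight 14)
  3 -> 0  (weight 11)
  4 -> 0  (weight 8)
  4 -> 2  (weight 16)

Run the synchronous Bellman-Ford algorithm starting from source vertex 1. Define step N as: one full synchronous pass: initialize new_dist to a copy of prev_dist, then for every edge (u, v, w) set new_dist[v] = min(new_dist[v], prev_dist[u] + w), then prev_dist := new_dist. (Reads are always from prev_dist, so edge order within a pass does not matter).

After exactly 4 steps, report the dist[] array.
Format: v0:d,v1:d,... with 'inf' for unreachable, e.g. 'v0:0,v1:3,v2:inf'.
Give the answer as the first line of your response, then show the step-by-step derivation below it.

v0:41,v1:0,v2:16,v3:30,v4:inf

step 1: dist = v0:inf,v1:0,v2:16,v3:inf,v4:inf
step 2: dist = v0:inf,v1:0,v2:16,v3:30,v4:inf
step 3: dist = v0:41,v1:0,v2:16,v3:30,v4:inf
step 4: dist = v0:41,v1:0,v2:16,v3:30,v4:inf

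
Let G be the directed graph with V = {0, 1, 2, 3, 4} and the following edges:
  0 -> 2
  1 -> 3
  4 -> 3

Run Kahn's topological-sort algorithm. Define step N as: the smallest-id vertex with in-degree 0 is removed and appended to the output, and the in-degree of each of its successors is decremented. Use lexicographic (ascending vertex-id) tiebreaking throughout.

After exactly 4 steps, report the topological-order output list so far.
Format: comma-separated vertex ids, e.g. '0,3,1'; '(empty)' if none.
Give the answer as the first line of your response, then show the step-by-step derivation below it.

0,1,2,4

step 1: output 0; order=[0]; indeg=(0,0,0,2,0)
step 2: output 1; order=[0,1]; indeg=(0,0,0,1,0)
step 3: output 2; order=[0,1,2]; indeg=(0,0,0,1,0)
step 4: output 4; order=[0,1,2,4]; indeg=(0,0,0,0,0)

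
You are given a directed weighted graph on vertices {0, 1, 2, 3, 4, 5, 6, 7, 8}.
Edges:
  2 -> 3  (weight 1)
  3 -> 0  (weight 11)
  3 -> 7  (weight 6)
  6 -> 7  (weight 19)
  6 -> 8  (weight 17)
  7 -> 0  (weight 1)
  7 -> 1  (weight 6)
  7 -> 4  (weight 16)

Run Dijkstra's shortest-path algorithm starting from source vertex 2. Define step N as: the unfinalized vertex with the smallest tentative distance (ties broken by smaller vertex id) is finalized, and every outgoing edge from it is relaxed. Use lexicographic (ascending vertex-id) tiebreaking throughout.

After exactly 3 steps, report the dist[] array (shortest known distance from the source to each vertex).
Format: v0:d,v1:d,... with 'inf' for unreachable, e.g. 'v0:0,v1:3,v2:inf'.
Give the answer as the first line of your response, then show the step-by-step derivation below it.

v0:8,v1:13,v2:0,v3:1,v4:23,v5:inf,v6:inf,v7:7,v8:inf

step 1: dist = v0:inf,v1:inf,v2:0,v3:1,v4:inf,v5:inf,v6:inf,v7:inf,v8:inf
step 2: dist = v0:12,v1:inf,v2:0,v3:1,v4:inf,v5:inf,v6:inf,v7:7,v8:inf
step 3: dist = v0:8,v1:13,v2:0,v3:1,v4:23,v5:inf,v6:inf,v7:7,v8:inf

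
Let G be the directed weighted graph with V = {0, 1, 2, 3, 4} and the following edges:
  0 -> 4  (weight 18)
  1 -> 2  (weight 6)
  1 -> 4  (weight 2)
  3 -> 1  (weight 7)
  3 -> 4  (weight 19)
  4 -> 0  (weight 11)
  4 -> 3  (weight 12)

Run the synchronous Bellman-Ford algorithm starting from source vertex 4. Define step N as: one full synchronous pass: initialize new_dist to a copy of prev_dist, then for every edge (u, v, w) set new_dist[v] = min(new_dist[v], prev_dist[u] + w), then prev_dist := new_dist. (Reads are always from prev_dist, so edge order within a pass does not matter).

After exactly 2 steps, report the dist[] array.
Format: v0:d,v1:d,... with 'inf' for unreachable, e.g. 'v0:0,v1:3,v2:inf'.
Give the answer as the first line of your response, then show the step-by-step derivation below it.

v0:11,v1:19,v2:inf,v3:12,v4:0

step 1: dist = v0:11,v1:inf,v2:inf,v3:12,v4:0
step 2: dist = v0:11,v1:19,v2:inf,v3:12,v4:0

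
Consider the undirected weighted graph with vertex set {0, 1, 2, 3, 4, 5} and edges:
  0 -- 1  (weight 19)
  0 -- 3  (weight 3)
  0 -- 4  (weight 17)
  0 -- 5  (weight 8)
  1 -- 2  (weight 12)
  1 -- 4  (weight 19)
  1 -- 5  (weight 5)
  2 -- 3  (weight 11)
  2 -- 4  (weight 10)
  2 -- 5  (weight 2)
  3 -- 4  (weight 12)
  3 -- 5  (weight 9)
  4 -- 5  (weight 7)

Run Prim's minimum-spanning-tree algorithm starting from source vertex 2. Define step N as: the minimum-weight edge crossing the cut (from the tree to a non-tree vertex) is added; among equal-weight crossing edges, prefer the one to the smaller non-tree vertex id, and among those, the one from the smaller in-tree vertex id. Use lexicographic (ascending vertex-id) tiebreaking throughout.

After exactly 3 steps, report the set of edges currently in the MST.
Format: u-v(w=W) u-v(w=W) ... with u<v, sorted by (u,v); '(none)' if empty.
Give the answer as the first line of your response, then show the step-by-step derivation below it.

1-5(w=5) 2-5(w=2) 4-5(w=7)

step 1: add edge 2-5 (w=2); MST = {2-5(w=2)}
step 2: add edge 1-5 (w=5); MST = {1-5(w=5) 2-5(w=2)}
step 3: add edge 4-5 (w=7); MST = {1-5(w=5) 2-5(w=2) 4-5(w=7)}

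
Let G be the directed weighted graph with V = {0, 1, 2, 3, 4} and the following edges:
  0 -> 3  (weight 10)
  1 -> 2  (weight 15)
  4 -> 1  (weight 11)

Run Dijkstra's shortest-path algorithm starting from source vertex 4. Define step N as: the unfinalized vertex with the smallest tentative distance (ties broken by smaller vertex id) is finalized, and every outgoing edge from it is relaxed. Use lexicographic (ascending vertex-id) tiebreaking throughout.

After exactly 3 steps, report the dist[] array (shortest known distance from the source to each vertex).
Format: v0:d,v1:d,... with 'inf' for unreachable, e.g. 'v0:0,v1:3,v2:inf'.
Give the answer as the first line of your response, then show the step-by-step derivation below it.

v0:inf,v1:11,v2:26,v3:inf,v4:0

step 1: dist = v0:inf,v1:11,v2:inf,v3:inf,v4:0
step 2: dist = v0:inf,v1:11,v2:26,v3:inf,v4:0
step 3: dist = v0:inf,v1:11,v2:26,v3:inf,v4:0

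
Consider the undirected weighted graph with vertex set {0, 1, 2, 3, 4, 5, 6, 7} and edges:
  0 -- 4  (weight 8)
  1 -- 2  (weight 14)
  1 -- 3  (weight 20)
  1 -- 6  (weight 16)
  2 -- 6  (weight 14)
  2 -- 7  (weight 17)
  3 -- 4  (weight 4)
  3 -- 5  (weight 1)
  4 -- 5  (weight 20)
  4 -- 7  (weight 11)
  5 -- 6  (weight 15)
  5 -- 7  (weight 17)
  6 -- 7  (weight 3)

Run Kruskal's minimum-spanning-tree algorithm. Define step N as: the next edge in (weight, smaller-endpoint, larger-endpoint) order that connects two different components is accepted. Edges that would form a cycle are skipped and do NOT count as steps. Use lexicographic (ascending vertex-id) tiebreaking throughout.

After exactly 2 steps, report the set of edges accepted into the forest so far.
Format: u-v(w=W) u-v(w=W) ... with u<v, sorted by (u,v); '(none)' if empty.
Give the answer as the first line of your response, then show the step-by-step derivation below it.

3-5(w=1) 6-7(w=3)

step 1: add edge 3-5 (w=1); MST = {3-5(w=1)}
step 2: add edge 6-7 (w=3); MST = {3-5(w=1) 6-7(w=3)}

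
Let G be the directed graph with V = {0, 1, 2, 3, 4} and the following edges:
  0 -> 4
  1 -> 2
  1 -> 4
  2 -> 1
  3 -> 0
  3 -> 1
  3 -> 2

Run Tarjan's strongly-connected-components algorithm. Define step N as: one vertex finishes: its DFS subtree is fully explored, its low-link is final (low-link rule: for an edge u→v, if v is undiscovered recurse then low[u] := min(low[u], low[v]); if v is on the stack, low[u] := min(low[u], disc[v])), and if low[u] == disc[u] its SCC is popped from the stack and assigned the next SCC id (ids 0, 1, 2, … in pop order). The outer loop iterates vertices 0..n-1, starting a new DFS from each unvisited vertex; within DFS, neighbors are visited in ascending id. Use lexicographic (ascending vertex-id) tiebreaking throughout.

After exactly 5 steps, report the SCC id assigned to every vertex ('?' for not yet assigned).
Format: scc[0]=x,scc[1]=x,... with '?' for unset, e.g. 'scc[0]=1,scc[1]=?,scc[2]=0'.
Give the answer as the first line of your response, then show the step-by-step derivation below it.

scc[0]=1,scc[1]=2,scc[2]=2,scc[3]=3,scc[4]=0

step 1: low=(low[0]=0,low[1]=?,low[2]=?,low[3]=?,low[4]=1); scc=(scc[0]=?,scc[1]=?,scc[2]=?,scc[3]=?,scc[4]=0)
step 2: low=(low[0]=0,low[1]=?,low[2]=?,low[3]=?,low[4]=1); scc=(scc[0]=1,scc[1]=?,scc[2]=?,scc[3]=?,scc[4]=0)
step 3: low=(low[0]=0,low[1]=2,low[2]=2,low[3]=?,low[4]=1); scc=(scc[0]=1,scc[1]=?,scc[2]=?,scc[3]=?,scc[4]=0)
step 4: low=(low[0]=0,low[1]=2,low[2]=2,low[3]=?,low[4]=1); scc=(scc[0]=1,scc[1]=2,scc[2]=2,scc[3]=?,scc[4]=0)
step 5: low=(low[0]=0,low[1]=2,low[2]=2,low[3]=4,low[4]=1); scc=(scc[0]=1,scc[1]=2,scc[2]=2,scc[3]=3,scc[4]=0)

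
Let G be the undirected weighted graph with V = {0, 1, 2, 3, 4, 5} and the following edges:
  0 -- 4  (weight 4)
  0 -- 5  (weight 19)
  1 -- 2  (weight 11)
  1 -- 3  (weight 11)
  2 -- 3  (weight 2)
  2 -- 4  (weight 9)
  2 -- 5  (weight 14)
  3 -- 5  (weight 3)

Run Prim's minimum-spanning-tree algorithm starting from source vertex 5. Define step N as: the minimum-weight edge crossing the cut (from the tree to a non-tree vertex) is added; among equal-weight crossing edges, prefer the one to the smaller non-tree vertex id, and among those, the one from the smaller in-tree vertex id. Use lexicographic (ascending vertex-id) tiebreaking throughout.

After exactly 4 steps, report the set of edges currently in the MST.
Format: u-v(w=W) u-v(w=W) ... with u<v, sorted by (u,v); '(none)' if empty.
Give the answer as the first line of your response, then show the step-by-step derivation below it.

0-4(w=4) 2-3(w=2) 2-4(w=9) 3-5(w=3)

step 1: add edge 3-5 (w=3); MST = {3-5(w=3)}
step 2: add edge 2-3 (w=2); MST = {2-3(w=2) 3-5(w=3)}
step 3: add edge 2-4 (w=9); MST = {2-3(w=2) 2-4(w=9) 3-5(w=3)}
step 4: add edge 0-4 (w=4); MST = {0-4(w=4) 2-3(w=2) 2-4(w=9) 3-5(w=3)}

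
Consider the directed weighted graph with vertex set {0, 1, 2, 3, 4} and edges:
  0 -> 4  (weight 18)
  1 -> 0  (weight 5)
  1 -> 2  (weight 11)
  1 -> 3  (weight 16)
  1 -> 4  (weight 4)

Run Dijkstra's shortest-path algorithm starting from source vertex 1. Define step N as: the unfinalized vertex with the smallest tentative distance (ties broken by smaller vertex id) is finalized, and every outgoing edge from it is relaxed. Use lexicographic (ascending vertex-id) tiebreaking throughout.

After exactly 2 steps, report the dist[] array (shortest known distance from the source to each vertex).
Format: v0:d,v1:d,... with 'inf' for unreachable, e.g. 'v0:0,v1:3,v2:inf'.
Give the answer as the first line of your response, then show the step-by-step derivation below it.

v0:5,v1:0,v2:11,v3:16,v4:4

step 1: dist = v0:5,v1:0,v2:11,v3:16,v4:4
step 2: dist = v0:5,v1:0,v2:11,v3:16,v4:4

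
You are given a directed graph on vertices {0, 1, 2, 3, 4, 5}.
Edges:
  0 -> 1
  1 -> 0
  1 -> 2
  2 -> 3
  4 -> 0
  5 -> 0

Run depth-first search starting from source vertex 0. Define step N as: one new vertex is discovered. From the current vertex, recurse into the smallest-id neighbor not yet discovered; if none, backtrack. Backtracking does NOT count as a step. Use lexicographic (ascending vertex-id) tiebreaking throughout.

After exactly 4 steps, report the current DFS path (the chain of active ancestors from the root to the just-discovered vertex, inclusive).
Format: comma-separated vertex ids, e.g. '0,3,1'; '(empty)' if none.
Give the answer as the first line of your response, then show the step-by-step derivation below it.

0,1,2,3

step 1: discover 0; path=0; order=0
step 2: discover 1; path=0>1; order=0,1
step 3: discover 2; path=0>1>2; order=0,1,2
step 4: discover 3; path=0>1>2>3; order=0,1,2,3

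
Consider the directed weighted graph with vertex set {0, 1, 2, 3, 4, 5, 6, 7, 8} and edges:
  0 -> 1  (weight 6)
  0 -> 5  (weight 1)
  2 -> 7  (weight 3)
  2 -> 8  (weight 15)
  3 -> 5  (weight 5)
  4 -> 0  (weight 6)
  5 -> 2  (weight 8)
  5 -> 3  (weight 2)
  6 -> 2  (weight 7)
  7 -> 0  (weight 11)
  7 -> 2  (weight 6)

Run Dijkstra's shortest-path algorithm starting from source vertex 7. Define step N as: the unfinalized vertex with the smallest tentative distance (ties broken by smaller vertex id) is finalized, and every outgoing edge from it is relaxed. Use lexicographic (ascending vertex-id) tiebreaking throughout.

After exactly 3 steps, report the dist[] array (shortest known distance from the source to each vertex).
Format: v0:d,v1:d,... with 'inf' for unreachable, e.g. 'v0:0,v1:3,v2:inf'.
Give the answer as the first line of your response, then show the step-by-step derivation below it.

v0:11,v1:17,v2:6,v3:inf,v4:inf,v5:12,v6:inf,v7:0,v8:21

step 1: dist = v0:11,v1:inf,v2:6,v3:inf,v4:inf,v5:inf,v6:inf,v7:0,v8:inf
step 2: dist = v0:11,v1:inf,v2:6,v3:inf,v4:inf,v5:inf,v6:inf,v7:0,v8:21
step 3: dist = v0:11,v1:17,v2:6,v3:inf,v4:inf,v5:12,v6:inf,v7:0,v8:21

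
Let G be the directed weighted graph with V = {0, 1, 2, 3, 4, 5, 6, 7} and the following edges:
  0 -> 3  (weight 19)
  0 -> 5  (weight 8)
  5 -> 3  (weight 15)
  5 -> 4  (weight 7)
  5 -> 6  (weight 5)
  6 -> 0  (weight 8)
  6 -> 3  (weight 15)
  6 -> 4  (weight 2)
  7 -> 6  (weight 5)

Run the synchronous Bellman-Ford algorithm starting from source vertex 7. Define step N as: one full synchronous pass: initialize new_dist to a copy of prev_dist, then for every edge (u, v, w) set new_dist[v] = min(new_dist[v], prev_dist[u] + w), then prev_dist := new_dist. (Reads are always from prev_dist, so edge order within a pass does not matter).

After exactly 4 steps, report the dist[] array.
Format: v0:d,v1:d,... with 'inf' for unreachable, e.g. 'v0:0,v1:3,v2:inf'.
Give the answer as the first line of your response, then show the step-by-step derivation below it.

v0:13,v1:inf,v2:inf,v3:20,v4:7,v5:21,v6:5,v7:0

step 1: dist = v0:inf,v1:inf,v2:inf,v3:inf,v4:inf,v5:inf,v6:5,v7:0
step 2: dist = v0:13,v1:inf,v2:inf,v3:20,v4:7,v5:inf,v6:5,v7:0
step 3: dist = v0:13,v1:inf,v2:inf,v3:20,v4:7,v5:21,v6:5,v7:0
step 4: dist = v0:13,v1:inf,v2:inf,v3:20,v4:7,v5:21,v6:5,v7:0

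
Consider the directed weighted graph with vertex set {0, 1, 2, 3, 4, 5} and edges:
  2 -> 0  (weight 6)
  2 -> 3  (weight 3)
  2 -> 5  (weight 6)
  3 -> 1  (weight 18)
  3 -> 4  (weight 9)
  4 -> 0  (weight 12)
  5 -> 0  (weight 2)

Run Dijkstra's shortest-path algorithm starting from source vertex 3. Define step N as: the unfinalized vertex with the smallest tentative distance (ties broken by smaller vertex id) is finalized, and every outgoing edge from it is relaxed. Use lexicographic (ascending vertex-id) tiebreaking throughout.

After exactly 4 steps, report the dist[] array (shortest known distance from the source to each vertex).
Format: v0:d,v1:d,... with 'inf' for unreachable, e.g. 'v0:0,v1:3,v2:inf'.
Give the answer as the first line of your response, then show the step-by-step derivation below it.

v0:21,v1:18,v2:inf,v3:0,v4:9,v5:inf

step 1: dist = v0:inf,v1:18,v2:inf,v3:0,v4:9,v5:inf
step 2: dist = v0:21,v1:18,v2:inf,v3:0,v4:9,v5:inf
step 3: dist = v0:21,v1:18,v2:inf,v3:0,v4:9,v5:inf
step 4: dist = v0:21,v1:18,v2:inf,v3:0,v4:9,v5:inf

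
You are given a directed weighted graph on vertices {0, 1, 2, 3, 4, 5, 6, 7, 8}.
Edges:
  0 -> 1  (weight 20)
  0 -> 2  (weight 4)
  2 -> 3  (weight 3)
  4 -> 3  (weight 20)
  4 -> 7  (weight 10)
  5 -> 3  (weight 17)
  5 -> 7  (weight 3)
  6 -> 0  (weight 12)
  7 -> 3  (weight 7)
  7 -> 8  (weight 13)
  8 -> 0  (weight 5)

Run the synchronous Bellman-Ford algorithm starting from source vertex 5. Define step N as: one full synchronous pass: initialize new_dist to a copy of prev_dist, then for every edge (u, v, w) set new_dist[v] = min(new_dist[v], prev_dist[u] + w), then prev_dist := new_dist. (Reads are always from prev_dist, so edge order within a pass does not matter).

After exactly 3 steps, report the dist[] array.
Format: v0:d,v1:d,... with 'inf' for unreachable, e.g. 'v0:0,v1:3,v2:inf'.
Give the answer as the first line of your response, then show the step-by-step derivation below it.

v0:21,v1:inf,v2:inf,v3:10,v4:inf,v5:0,v6:inf,v7:3,v8:16

step 1: dist = v0:inf,v1:inf,v2:inf,v3:17,v4:inf,v5:0,v6:inf,v7:3,v8:inf
step 2: dist = v0:inf,v1:inf,v2:inf,v3:10,v4:inf,v5:0,v6:inf,v7:3,v8:16
step 3: dist = v0:21,v1:inf,v2:inf,v3:10,v4:inf,v5:0,v6:inf,v7:3,v8:16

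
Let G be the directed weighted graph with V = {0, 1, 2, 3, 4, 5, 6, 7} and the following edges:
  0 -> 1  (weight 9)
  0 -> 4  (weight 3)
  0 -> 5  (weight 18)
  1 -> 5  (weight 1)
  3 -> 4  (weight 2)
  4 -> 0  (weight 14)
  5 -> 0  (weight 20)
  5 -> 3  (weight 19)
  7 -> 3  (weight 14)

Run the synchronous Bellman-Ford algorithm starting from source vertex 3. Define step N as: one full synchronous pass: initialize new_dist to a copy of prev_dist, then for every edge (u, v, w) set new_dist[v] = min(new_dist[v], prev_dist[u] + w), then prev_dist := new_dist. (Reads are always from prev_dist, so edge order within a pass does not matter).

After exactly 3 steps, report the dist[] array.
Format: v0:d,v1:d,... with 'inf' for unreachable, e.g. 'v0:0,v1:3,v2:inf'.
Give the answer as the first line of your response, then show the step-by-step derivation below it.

v0:16,v1:25,v2:inf,v3:0,v4:2,v5:34,v6:inf,v7:inf

step 1: dist = v0:inf,v1:inf,v2:inf,v3:0,v4:2,v5:inf,v6:inf,v7:inf
step 2: dist = v0:16,v1:inf,v2:inf,v3:0,v4:2,v5:inf,v6:inf,v7:inf
step 3: dist = v0:16,v1:25,v2:inf,v3:0,v4:2,v5:34,v6:inf,v7:inf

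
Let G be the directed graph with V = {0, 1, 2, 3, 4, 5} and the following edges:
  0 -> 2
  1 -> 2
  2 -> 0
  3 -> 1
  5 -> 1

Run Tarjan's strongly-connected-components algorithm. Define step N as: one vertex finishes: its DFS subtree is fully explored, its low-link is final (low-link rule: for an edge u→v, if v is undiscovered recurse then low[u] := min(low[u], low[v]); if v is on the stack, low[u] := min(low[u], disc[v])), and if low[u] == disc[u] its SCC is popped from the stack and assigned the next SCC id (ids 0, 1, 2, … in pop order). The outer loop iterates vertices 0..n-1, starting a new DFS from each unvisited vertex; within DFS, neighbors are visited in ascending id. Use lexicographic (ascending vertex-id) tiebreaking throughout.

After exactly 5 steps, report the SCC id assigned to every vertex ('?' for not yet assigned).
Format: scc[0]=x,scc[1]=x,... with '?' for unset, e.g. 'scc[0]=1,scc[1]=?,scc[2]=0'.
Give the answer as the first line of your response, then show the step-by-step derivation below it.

scc[0]=0,scc[1]=1,scc[2]=0,scc[3]=2,scc[4]=3,scc[5]=?

step 1: low=(low[0]=0,low[1]=?,low[2]=0,low[3]=?,low[4]=?,low[5]=?); scc=(scc[0]=?,scc[1]=?,scc[2]=?,scc[3]=?,scc[4]=?,scc[5]=?)
step 2: low=(low[0]=0,low[1]=?,low[2]=0,low[3]=?,low[4]=?,low[5]=?); scc=(scc[0]=0,scc[1]=?,scc[2]=0,scc[3]=?,scc[4]=?,scc[5]=?)
step 3: low=(low[0]=0,low[1]=2,low[2]=0,low[3]=?,low[4]=?,low[5]=?); scc=(scc[0]=0,scc[1]=1,scc[2]=0,scc[3]=?,scc[4]=?,scc[5]=?)
step 4: low=(low[0]=0,low[1]=2,low[2]=0,low[3]=3,low[4]=?,low[5]=?); scc=(scc[0]=0,scc[1]=1,scc[2]=0,scc[3]=2,scc[4]=?,scc[5]=?)
step 5: low=(low[0]=0,low[1]=2,low[2]=0,low[3]=3,low[4]=4,low[5]=?); scc=(scc[0]=0,scc[1]=1,scc[2]=0,scc[3]=2,scc[4]=3,scc[5]=?)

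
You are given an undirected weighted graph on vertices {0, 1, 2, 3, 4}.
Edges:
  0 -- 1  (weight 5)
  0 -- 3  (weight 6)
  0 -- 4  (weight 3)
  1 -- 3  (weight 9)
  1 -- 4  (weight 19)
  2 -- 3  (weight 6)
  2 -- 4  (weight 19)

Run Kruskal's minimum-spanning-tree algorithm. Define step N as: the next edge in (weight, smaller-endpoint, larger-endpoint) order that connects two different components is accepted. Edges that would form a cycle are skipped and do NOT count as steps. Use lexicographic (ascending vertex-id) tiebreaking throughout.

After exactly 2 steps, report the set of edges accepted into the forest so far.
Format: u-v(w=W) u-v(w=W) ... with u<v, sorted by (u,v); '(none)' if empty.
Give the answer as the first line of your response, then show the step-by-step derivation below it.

0-1(w=5) 0-4(w=3)

step 1: add edge 0-4 (w=3); MST = {0-4(w=3)}
step 2: add edge 0-1 (w=5); MST = {0-1(w=5) 0-4(w=3)}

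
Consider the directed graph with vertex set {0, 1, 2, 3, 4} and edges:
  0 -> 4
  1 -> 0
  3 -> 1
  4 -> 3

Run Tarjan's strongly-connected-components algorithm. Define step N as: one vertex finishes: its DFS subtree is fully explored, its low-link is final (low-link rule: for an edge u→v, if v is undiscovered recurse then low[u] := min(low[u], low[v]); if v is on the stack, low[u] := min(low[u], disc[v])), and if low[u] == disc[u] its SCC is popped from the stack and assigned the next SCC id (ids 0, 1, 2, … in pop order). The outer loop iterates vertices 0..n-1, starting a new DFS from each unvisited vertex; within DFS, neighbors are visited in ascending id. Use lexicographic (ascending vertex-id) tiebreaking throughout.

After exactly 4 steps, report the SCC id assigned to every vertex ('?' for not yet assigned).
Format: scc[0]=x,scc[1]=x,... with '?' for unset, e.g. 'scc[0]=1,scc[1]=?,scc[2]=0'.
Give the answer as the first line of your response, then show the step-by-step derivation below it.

scc[0]=0,scc[1]=0,scc[2]=?,scc[3]=0,scc[4]=0

step 1: low=(low[0]=0,low[1]=0,low[2]=?,low[3]=2,low[4]=1); scc=(scc[0]=?,scc[1]=?,scc[2]=?,scc[3]=?,scc[4]=?)
step 2: low=(low[0]=0,low[1]=0,low[2]=?,low[3]=0,low[4]=1); scc=(scc[0]=?,scc[1]=?,scc[2]=?,scc[3]=?,scc[4]=?)
step 3: low=(low[0]=0,low[1]=0,low[2]=?,low[3]=0,low[4]=0); scc=(scc[0]=?,scc[1]=?,scc[2]=?,scc[3]=?,scc[4]=?)
step 4: low=(low[0]=0,low[1]=0,low[2]=?,low[3]=0,low[4]=0); scc=(scc[0]=0,scc[1]=0,scc[2]=?,scc[3]=0,scc[4]=0)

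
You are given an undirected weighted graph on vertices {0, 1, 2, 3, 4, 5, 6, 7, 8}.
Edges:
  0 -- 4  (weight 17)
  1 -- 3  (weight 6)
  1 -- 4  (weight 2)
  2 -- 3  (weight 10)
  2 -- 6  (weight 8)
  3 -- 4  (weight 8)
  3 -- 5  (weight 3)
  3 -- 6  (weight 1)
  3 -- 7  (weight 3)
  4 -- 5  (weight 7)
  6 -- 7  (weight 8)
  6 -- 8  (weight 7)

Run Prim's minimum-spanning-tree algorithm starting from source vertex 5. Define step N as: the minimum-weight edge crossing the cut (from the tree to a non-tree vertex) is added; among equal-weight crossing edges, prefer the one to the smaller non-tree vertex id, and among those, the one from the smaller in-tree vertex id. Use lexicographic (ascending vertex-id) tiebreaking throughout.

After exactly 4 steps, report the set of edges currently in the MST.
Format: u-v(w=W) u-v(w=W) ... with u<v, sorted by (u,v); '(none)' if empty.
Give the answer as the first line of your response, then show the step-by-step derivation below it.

1-3(w=6) 3-5(w=3) 3-6(w=1) 3-7(w=3)

step 1: add edge 3-5 (w=3); MST = {3-5(w=3)}
step 2: add edge 3-6 (w=1); MST = {3-5(w=3) 3-6(w=1)}
step 3: add edge 3-7 (w=3); MST = {3-5(w=3) 3-6(w=1) 3-7(w=3)}
step 4: add edge 1-3 (w=6); MST = {1-3(w=6) 3-5(w=3) 3-6(w=1) 3-7(w=3)}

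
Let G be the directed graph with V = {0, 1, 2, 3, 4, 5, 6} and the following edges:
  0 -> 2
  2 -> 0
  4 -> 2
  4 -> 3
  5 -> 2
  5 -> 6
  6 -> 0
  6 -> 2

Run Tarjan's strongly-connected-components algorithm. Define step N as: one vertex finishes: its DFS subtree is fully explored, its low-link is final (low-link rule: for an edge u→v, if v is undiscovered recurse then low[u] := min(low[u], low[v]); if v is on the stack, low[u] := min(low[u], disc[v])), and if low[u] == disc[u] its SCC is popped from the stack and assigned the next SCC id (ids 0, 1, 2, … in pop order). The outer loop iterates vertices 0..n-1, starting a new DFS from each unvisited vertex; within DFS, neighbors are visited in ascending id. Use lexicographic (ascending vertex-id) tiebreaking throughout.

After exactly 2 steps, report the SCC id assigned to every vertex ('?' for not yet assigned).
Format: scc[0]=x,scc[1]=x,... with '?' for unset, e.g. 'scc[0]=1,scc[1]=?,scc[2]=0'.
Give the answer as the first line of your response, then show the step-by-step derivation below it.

scc[0]=0,scc[1]=?,scc[2]=0,scc[3]=?,scc[4]=?,scc[5]=?,scc[6]=?

step 1: low=(low[0]=0,low[1]=?,low[2]=0,low[3]=?,low[4]=?,low[5]=?,low[6]=?); scc=(scc[0]=?,scc[1]=?,scc[2]=?,scc[3]=?,scc[4]=?,scc[5]=?,scc[6]=?)
step 2: low=(low[0]=0,low[1]=?,low[2]=0,low[3]=?,low[4]=?,low[5]=?,low[6]=?); scc=(scc[0]=0,scc[1]=?,scc[2]=0,scc[3]=?,scc[4]=?,scc[5]=?,scc[6]=?)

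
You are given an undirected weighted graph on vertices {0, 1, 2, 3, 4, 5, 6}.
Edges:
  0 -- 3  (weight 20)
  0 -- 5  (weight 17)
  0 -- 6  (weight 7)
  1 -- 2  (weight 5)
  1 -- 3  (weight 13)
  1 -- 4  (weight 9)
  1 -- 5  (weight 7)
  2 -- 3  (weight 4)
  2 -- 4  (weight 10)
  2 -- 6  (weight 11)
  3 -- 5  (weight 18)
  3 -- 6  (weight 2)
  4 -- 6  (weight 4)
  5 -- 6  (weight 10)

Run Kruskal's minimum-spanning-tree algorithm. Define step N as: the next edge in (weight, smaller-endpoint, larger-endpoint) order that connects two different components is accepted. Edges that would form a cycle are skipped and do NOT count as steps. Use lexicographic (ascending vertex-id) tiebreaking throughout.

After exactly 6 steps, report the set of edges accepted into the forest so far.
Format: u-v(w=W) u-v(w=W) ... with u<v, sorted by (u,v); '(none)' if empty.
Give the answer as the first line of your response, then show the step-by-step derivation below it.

0-6(w=7) 1-2(w=5) 1-5(w=7) 2-3(w=4) 3-6(w=2) 4-6(w=4)

step 1: add edge 3-6 (w=2); MST = {3-6(w=2)}
step 2: add edge 2-3 (w=4); MST = {2-3(w=4) 3-6(w=2)}
step 3: add edge 4-6 (w=4); MST = {2-3(w=4) 3-6(w=2) 4-6(w=4)}
step 4: add edge 1-2 (w=5); MST = {1-2(w=5) 2-3(w=4) 3-6(w=2) 4-6(w=4)}
step 5: add edge 0-6 (w=7); MST = {0-6(w=7) 1-2(w=5) 2-3(w=4) 3-6(w=2) 4-6(w=4)}
step 6: add edge 1-5 (w=7); MST = {0-6(w=7) 1-2(w=5) 1-5(w=7) 2-3(w=4) 3-6(w=2) 4-6(w=4)}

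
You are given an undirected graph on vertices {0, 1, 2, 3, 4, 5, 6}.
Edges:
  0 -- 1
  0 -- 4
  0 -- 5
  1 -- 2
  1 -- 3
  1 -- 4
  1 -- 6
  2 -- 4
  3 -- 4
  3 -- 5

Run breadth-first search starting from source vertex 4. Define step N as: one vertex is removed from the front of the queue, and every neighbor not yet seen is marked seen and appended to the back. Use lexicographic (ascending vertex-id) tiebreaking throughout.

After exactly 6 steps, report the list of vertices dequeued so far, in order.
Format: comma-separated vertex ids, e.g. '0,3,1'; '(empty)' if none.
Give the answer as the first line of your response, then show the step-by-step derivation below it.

4,0,1,2,3,5

step 1: dequeue 4; queue=[0,1,2,3]; order=4
step 2: dequeue 0; queue=[1,2,3,5]; order=4,0
step 3: dequeue 1; queue=[2,3,5,6]; order=4,0,1
step 4: dequeue 2; queue=[3,5,6]; order=4,0,1,2
step 5: dequeue 3; queue=[5,6]; order=4,0,1,2,3
step 6: dequeue 5; queue=[6]; order=4,0,1,2,3,5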